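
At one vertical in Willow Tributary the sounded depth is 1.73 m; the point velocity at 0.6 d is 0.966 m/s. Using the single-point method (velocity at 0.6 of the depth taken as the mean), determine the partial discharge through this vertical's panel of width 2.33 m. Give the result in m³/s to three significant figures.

3.89 m³/s

v̄ = v₀.₆ = 0.966 m/s
q = v̄ × d × w = 0.9660 × 1.73 × 2.33 = 3.894 m³/s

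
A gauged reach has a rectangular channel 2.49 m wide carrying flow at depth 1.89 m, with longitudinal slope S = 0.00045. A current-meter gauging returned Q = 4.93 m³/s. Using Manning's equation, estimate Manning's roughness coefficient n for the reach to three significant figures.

A = b·y = 2.49 × 1.89 = 4.706 m²
P = b + 2y = 2.49 + 2×1.89 = 6.270 m
R = A/P = 4.706/6.270 = 0.7506 m
n = (1/Q)·A·R^(2/3)·S^(1/2) = (1/4.93) × 4.706 × 0.8259 × 0.02121 = 0.01672

0.0167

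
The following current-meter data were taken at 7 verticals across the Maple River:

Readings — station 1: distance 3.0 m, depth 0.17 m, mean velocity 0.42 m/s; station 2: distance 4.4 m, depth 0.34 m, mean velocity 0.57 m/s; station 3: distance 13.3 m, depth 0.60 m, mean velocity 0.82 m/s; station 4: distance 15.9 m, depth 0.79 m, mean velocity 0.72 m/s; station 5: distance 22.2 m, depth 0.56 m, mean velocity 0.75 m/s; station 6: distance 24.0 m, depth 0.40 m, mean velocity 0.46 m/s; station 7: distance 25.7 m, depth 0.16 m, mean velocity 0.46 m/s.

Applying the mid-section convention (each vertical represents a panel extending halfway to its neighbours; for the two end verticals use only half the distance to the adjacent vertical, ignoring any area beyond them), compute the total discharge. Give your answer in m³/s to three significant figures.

w_1 = (4.4 − 3.0)/2 = 0.7 m; q_1 = 0.42 × 0.17 × 0.7 = 0.04998 m³/s
w_2 = (13.3 − 3.0)/2 = 5.15 m; q_2 = 0.57 × 0.34 × 5.15 = 0.9981 m³/s
w_3 = (15.9 − 4.4)/2 = 5.75 m; q_3 = 0.82 × 0.60 × 5.75 = 2.829 m³/s
w_4 = (22.2 − 13.3)/2 = 4.45 m; q_4 = 0.72 × 0.79 × 4.45 = 2.531 m³/s
w_5 = (24.0 − 15.9)/2 = 4.05 m; q_5 = 0.75 × 0.56 × 4.05 = 1.701 m³/s
w_6 = (25.7 − 22.2)/2 = 1.75 m; q_6 = 0.46 × 0.40 × 1.75 = 0.3220 m³/s
w_7 = (25.7 − 24.0)/2 = 0.85 m; q_7 = 0.46 × 0.16 × 0.85 = 0.06256 m³/s
Q = Σ qᵢ = 8.494 m³/s

8.49 m³/s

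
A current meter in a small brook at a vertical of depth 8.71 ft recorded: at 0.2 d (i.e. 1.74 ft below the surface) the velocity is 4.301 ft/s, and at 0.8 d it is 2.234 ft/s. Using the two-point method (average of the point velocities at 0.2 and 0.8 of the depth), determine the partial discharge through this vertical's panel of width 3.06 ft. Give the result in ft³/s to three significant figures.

87.1 ft³/s

v̄ = (4.301 + 2.234) / 2 = 3.268 ft/s
q = v̄ × d × w = 3.268 × 8.71 × 3.06 = 87.09 ft³/s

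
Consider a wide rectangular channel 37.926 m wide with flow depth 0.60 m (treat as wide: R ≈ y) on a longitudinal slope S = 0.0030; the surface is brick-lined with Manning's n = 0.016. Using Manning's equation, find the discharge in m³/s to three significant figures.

A = b·y = 37.926 × 0.60 = 22.76 m²
Wide channel: R ≈ y = 0.60 m
Q = (1/n)·A·R^(2/3)·S^(1/2) = (1/0.016) × 22.76 × 0.6000^(2/3) × 0.0030^(1/2) = 55.42 m³/s

55.4 m³/s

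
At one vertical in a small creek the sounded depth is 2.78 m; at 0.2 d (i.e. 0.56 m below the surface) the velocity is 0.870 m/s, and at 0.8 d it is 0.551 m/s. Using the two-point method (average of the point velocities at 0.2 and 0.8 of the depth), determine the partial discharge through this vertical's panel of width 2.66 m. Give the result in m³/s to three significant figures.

v̄ = (0.870 + 0.551) / 2 = 0.7105 m/s
q = v̄ × d × w = 0.7105 × 2.78 × 2.66 = 5.254 m³/s

5.25 m³/s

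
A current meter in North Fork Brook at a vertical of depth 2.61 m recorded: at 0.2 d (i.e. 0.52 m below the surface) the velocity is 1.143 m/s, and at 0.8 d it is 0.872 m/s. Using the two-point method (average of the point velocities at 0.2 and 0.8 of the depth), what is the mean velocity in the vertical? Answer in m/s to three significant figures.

1.01 m/s

v̄ = (1.143 + 0.872) / 2 = 1.008 m/s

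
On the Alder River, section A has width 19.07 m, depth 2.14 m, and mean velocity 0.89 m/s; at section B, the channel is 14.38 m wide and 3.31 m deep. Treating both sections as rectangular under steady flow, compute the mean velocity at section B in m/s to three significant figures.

0.763 m/s

Q = A₁V₁ = (19.07×2.14) × 0.89 = 36.32 m³/s
A₂ = 14.38 × 3.31 = 47.60 m²
V₂ = Q/A₂ = 36.32/47.60 = 0.7631 m/s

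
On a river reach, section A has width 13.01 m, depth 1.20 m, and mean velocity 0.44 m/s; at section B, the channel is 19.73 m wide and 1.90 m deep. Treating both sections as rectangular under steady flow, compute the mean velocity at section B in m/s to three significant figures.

Q = A₁V₁ = (13.01×1.20) × 0.44 = 6.869 m³/s
A₂ = 19.73 × 1.90 = 37.49 m²
V₂ = Q/A₂ = 6.869/37.49 = 0.1832 m/s

0.183 m/s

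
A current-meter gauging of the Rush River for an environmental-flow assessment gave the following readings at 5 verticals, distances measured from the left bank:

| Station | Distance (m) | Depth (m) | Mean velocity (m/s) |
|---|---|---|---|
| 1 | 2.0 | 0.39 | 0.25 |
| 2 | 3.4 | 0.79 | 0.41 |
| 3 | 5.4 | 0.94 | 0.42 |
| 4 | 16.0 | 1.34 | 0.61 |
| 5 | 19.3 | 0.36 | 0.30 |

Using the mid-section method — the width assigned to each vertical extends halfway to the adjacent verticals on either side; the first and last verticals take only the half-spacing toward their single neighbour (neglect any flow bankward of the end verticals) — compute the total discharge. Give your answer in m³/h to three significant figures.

w_1 = (3.4 − 2.0)/2 = 0.7 m; q_1 = 0.25 × 0.39 × 0.7 = 0.06825 m³/s
w_2 = (5.4 − 2.0)/2 = 1.7 m; q_2 = 0.41 × 0.79 × 1.7 = 0.5506 m³/s
w_3 = (16.0 − 3.4)/2 = 6.3 m; q_3 = 0.42 × 0.94 × 6.3 = 2.487 m³/s
w_4 = (19.3 − 5.4)/2 = 6.95 m; q_4 = 0.61 × 1.34 × 6.95 = 5.681 m³/s
w_5 = (19.3 − 16.0)/2 = 1.65 m; q_5 = 0.30 × 0.36 × 1.65 = 0.1782 m³/s
Q = Σ qᵢ = 8.965 m³/s
= 8.965 × 3600 = 32270 m³/h

32300 m³/h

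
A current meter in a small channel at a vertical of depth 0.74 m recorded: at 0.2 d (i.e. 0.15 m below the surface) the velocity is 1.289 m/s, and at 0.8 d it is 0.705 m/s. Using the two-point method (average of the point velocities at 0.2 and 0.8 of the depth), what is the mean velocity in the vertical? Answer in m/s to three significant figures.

0.997 m/s

v̄ = (1.289 + 0.705) / 2 = 0.9970 m/s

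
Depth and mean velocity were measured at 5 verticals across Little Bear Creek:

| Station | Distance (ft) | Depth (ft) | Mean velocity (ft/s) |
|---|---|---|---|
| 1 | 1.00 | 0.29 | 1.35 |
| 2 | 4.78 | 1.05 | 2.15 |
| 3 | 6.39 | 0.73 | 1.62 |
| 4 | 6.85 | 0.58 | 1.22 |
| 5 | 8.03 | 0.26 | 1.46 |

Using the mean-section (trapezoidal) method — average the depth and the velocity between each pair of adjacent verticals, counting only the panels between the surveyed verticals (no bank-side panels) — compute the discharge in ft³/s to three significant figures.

Panel 1-2: Δb = 3.78 ft, d̄ = (0.29+1.05)/2 = 0.67, v̄ = (1.35+2.15)/2 = 1.75 → q = 3.78×0.67×1.75 = 4.432 ft³/s
Panel 2-3: Δb = 1.61 ft, d̄ = (1.05+0.73)/2 = 0.89, v̄ = (2.15+1.62)/2 = 1.885 → q = 1.61×0.89×1.885 = 2.701 ft³/s
Panel 3-4: Δb = 0.46 ft, d̄ = (0.73+0.58)/2 = 0.655, v̄ = (1.62+1.22)/2 = 1.42 → q = 0.46×0.655×1.42 = 0.4278 ft³/s
Panel 4-5: Δb = 1.18 ft, d̄ = (0.58+0.26)/2 = 0.42, v̄ = (1.22+1.46)/2 = 1.34 → q = 1.18×0.42×1.34 = 0.6641 ft³/s
Q = Σ q = 8.225 ft³/s

8.23 ft³/s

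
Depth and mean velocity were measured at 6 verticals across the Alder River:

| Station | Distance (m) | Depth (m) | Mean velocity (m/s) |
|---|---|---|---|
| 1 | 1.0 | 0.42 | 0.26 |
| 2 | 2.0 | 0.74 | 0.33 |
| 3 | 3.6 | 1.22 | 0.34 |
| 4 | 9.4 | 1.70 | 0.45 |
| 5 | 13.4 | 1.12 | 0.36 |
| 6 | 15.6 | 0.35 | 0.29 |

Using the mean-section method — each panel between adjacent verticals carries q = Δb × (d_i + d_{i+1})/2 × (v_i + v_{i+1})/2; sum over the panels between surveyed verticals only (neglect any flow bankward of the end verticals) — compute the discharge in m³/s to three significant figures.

Panel 1-2: Δb = 1 m, d̄ = (0.42+0.74)/2 = 0.58, v̄ = (0.26+0.33)/2 = 0.295 → q = 1×0.58×0.295 = 0.1711 m³/s
Panel 2-3: Δb = 1.6 m, d̄ = (0.74+1.22)/2 = 0.98, v̄ = (0.33+0.34)/2 = 0.335 → q = 1.6×0.98×0.335 = 0.5253 m³/s
Panel 3-4: Δb = 5.8 m, d̄ = (1.22+1.70)/2 = 1.46, v̄ = (0.34+0.45)/2 = 0.395 → q = 5.8×1.46×0.395 = 3.345 m³/s
Panel 4-5: Δb = 4 m, d̄ = (1.70+1.12)/2 = 1.41, v̄ = (0.45+0.36)/2 = 0.405 → q = 4×1.41×0.405 = 2.284 m³/s
Panel 5-6: Δb = 2.2 m, d̄ = (1.12+0.35)/2 = 0.735, v̄ = (0.36+0.29)/2 = 0.325 → q = 2.2×0.735×0.325 = 0.5255 m³/s
Q = Σ q = 6.851 m³/s

6.85 m³/s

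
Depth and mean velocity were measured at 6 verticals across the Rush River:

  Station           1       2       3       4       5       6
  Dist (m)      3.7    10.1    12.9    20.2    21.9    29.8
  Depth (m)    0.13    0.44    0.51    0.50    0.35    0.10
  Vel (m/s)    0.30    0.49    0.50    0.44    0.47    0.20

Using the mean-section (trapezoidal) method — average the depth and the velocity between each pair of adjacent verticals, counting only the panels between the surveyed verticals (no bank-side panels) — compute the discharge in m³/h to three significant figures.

14500 m³/h

Panel 1-2: Δb = 6.4 m, d̄ = (0.13+0.44)/2 = 0.285, v̄ = (0.30+0.49)/2 = 0.395 → q = 6.4×0.285×0.395 = 0.7205 m³/s
Panel 2-3: Δb = 2.8 m, d̄ = (0.44+0.51)/2 = 0.475, v̄ = (0.49+0.50)/2 = 0.495 → q = 2.8×0.475×0.495 = 0.6584 m³/s
Panel 3-4: Δb = 7.3 m, d̄ = (0.51+0.50)/2 = 0.505, v̄ = (0.50+0.44)/2 = 0.47 → q = 7.3×0.505×0.47 = 1.733 m³/s
Panel 4-5: Δb = 1.7 m, d̄ = (0.50+0.35)/2 = 0.425, v̄ = (0.44+0.47)/2 = 0.455 → q = 1.7×0.425×0.455 = 0.3287 m³/s
Panel 5-6: Δb = 7.9 m, d̄ = (0.35+0.10)/2 = 0.225, v̄ = (0.47+0.20)/2 = 0.335 → q = 7.9×0.225×0.335 = 0.5955 m³/s
Q = Σ q = 4.036 m³/s
= 4.036 × 3600 = 14530 m³/h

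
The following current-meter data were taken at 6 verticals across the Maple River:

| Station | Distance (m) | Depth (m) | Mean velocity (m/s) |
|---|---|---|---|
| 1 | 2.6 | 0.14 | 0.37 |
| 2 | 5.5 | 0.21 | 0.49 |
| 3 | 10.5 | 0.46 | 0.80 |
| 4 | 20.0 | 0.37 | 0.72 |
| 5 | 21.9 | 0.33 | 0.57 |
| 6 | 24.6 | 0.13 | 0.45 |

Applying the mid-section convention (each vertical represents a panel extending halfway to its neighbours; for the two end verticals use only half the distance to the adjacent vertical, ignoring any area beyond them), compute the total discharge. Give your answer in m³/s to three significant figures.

5.18 m³/s

w_1 = (5.5 − 2.6)/2 = 1.45 m; q_1 = 0.37 × 0.14 × 1.45 = 0.07511 m³/s
w_2 = (10.5 − 2.6)/2 = 3.95 m; q_2 = 0.49 × 0.21 × 3.95 = 0.4065 m³/s
w_3 = (20.0 − 5.5)/2 = 7.25 m; q_3 = 0.80 × 0.46 × 7.25 = 2.668 m³/s
w_4 = (21.9 − 10.5)/2 = 5.7 m; q_4 = 0.72 × 0.37 × 5.7 = 1.518 m³/s
w_5 = (24.6 − 20.0)/2 = 2.3 m; q_5 = 0.57 × 0.33 × 2.3 = 0.4326 m³/s
w_6 = (24.6 − 21.9)/2 = 1.35 m; q_6 = 0.45 × 0.13 × 1.35 = 0.07898 m³/s
Q = Σ qᵢ = 5.180 m³/s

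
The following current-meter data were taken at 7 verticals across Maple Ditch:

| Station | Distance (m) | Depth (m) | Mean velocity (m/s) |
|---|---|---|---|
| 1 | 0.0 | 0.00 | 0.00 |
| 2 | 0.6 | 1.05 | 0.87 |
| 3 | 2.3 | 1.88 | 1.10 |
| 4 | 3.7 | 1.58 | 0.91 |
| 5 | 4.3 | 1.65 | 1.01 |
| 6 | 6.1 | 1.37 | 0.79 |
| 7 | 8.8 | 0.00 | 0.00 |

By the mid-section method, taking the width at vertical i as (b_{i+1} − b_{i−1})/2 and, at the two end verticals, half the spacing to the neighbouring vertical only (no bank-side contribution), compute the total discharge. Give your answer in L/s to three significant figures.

10100 L/s

w_2 = (2.3 − 0.0)/2 = 1.15 m; q_2 = 0.87 × 1.05 × 1.15 = 1.051 m³/s
w_3 = (3.7 − 0.6)/2 = 1.55 m; q_3 = 1.10 × 1.88 × 1.55 = 3.205 m³/s
w_4 = (4.3 − 2.3)/2 = 1 m; q_4 = 0.91 × 1.58 × 1 = 1.438 m³/s
w_5 = (6.1 − 3.7)/2 = 1.2 m; q_5 = 1.01 × 1.65 × 1.2 = 2.000 m³/s
w_6 = (8.8 − 4.3)/2 = 2.25 m; q_6 = 0.79 × 1.37 × 2.25 = 2.435 m³/s
Stations 1, 7 contribute zero (depth or velocity is 0).
Q = Σ qᵢ = 10.13 m³/s
= 10.13 × 1000 = 10130 L/s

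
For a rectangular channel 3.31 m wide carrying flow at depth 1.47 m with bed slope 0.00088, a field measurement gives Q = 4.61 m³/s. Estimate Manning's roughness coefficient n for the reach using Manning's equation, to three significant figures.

A = b·y = 3.31 × 1.47 = 4.866 m²
P = b + 2y = 3.31 + 2×1.47 = 6.250 m
R = A/P = 4.866/6.250 = 0.7785 m
n = (1/Q)·A·R^(2/3)·S^(1/2) = (1/4.61) × 4.866 × 0.8463 × 0.02966 = 0.02650

0.0265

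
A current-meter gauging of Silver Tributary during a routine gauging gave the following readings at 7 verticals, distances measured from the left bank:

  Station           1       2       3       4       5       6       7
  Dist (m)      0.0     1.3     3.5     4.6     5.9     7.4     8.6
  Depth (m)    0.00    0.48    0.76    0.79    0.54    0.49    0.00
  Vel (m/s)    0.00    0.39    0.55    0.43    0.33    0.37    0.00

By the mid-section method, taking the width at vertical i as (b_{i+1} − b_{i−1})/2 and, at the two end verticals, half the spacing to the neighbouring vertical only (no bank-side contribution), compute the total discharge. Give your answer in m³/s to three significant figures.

1.92 m³/s

w_2 = (3.5 − 0.0)/2 = 1.75 m; q_2 = 0.39 × 0.48 × 1.75 = 0.3276 m³/s
w_3 = (4.6 − 1.3)/2 = 1.65 m; q_3 = 0.55 × 0.76 × 1.65 = 0.6897 m³/s
w_4 = (5.9 − 3.5)/2 = 1.2 m; q_4 = 0.43 × 0.79 × 1.2 = 0.4076 m³/s
w_5 = (7.4 − 4.6)/2 = 1.4 m; q_5 = 0.33 × 0.54 × 1.4 = 0.2495 m³/s
w_6 = (8.6 − 5.9)/2 = 1.35 m; q_6 = 0.37 × 0.49 × 1.35 = 0.2448 m³/s
Stations 1, 7 contribute zero (depth or velocity is 0).
Q = Σ qᵢ = 1.919 m³/s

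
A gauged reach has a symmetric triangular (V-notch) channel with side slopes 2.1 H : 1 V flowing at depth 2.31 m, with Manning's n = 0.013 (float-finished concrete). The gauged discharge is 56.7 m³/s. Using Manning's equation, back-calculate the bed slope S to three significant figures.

0.00409

A = z·y² = 2.1×2.31² = 11.21 m²
P = 2y√(1+z²) = 2×2.31×√(1+2.1²) = 10.75 m
R = A/P = 11.21/10.75 = 1.043 m
S = (Q·n / (1·A·R^(2/3)))² = (56.7×0.013 / (1×11.21×1.028))² = 0.004092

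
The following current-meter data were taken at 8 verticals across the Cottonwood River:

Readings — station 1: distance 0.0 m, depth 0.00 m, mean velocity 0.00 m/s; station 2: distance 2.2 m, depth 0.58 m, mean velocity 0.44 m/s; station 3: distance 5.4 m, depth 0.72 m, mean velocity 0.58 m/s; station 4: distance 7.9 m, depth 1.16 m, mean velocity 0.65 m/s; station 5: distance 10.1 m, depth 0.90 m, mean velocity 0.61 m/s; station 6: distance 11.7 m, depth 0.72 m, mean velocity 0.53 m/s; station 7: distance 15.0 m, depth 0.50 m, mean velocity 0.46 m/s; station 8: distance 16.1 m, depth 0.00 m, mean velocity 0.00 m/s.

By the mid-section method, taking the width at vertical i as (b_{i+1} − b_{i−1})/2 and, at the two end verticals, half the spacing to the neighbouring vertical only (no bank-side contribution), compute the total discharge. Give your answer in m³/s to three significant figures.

6.14 m³/s

w_2 = (5.4 − 0.0)/2 = 2.7 m; q_2 = 0.44 × 0.58 × 2.7 = 0.6890 m³/s
w_3 = (7.9 − 2.2)/2 = 2.85 m; q_3 = 0.58 × 0.72 × 2.85 = 1.190 m³/s
w_4 = (10.1 − 5.4)/2 = 2.35 m; q_4 = 0.65 × 1.16 × 2.35 = 1.772 m³/s
w_5 = (11.7 − 7.9)/2 = 1.9 m; q_5 = 0.61 × 0.90 × 1.9 = 1.043 m³/s
w_6 = (15.0 − 10.1)/2 = 2.45 m; q_6 = 0.53 × 0.72 × 2.45 = 0.9349 m³/s
w_7 = (16.1 − 11.7)/2 = 2.2 m; q_7 = 0.46 × 0.50 × 2.2 = 0.5060 m³/s
Stations 1, 8 contribute zero (depth or velocity is 0).
Q = Σ qᵢ = 6.135 m³/s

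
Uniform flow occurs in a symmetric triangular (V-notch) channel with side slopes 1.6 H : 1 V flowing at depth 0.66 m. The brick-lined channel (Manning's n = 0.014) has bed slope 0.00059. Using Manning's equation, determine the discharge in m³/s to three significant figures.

0.517 m³/s

A = z·y² = 1.6×0.66² = 0.6970 m²
P = 2y√(1+z²) = 2×0.66×√(1+1.6²) = 2.491 m
R = A/P = 0.6970/2.491 = 0.2798 m
Q = (1/n)·A·R^(2/3)·S^(1/2) = (1/0.014) × 0.6970 × 0.2798^(2/3) × 0.00059^(1/2) = 0.5173 m³/s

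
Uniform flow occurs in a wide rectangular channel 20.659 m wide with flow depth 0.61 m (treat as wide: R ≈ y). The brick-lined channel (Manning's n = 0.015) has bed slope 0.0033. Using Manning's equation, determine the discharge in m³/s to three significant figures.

A = b·y = 20.659 × 0.61 = 12.60 m²
Wide channel: R ≈ y = 0.61 m
Q = (1/n)·A·R^(2/3)·S^(1/2) = (1/0.015) × 12.60 × 0.6100^(2/3) × 0.0033^(1/2) = 34.71 m³/s

34.7 m³/s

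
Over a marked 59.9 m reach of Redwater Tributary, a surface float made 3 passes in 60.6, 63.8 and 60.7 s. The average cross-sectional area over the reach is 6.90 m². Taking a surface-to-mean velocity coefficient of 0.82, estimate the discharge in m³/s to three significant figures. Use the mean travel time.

t̄ = (60.6 + 63.8 + 60.7) / 3 = 61.7 s
v_surface = L / t̄ = 59.9 / 61.7 = 0.9708 m/s
v_mean = 0.82 × 0.9708 = 0.7961 m/s
Q = A × v_mean = 6.90 × 0.7961 = 5.493 m³/s

5.49 m³/s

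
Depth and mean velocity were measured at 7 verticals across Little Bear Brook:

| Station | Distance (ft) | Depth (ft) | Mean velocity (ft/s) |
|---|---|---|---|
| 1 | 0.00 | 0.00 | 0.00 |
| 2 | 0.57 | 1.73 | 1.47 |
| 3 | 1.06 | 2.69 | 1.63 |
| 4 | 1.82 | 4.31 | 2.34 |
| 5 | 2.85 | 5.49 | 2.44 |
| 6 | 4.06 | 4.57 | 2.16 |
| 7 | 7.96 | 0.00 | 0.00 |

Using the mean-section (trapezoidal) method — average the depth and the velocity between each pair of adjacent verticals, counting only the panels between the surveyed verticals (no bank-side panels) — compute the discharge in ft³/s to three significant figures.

Panel 1-2: Δb = 0.57 ft, d̄ = (0.00+1.73)/2 = 0.865, v̄ = (0.00+1.47)/2 = 0.735 → q = 0.57×0.865×0.735 = 0.3624 ft³/s
Panel 2-3: Δb = 0.49 ft, d̄ = (1.73+2.69)/2 = 2.21, v̄ = (1.47+1.63)/2 = 1.55 → q = 0.49×2.21×1.55 = 1.678 ft³/s
Panel 3-4: Δb = 0.76 ft, d̄ = (2.69+4.31)/2 = 3.5, v̄ = (1.63+2.34)/2 = 1.985 → q = 0.76×3.5×1.985 = 5.280 ft³/s
Panel 4-5: Δb = 1.03 ft, d̄ = (4.31+5.49)/2 = 4.9, v̄ = (2.34+2.44)/2 = 2.39 → q = 1.03×4.9×2.39 = 12.06 ft³/s
Panel 5-6: Δb = 1.21 ft, d̄ = (5.49+4.57)/2 = 5.03, v̄ = (2.44+2.16)/2 = 2.3 → q = 1.21×5.03×2.3 = 14.00 ft³/s
Panel 6-7: Δb = 3.9 ft, d̄ = (4.57+0.00)/2 = 2.285, v̄ = (2.16+0.00)/2 = 1.08 → q = 3.9×2.285×1.08 = 9.624 ft³/s
Q = Σ q = 43.01 ft³/s

43.0 ft³/s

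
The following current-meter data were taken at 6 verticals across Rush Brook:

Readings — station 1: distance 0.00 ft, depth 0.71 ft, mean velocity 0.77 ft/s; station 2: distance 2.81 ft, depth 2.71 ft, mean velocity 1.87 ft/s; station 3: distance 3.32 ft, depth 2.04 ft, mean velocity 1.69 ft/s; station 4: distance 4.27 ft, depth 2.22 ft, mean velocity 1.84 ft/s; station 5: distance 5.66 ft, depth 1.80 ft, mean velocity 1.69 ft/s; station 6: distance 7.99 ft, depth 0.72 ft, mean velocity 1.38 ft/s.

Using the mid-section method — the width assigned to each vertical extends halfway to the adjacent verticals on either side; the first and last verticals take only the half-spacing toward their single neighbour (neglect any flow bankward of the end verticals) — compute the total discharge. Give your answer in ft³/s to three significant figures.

23.3 ft³/s

w_1 = (2.81 − 0.00)/2 = 1.405 ft; q_1 = 0.77 × 0.71 × 1.405 = 0.7681 ft³/s
w_2 = (3.32 − 0.00)/2 = 1.66 ft; q_2 = 1.87 × 2.71 × 1.66 = 8.412 ft³/s
w_3 = (4.27 − 2.81)/2 = 0.73 ft; q_3 = 1.69 × 2.04 × 0.73 = 2.517 ft³/s
w_4 = (5.66 − 3.32)/2 = 1.17 ft; q_4 = 1.84 × 2.22 × 1.17 = 4.779 ft³/s
w_5 = (7.99 − 4.27)/2 = 1.86 ft; q_5 = 1.69 × 1.80 × 1.86 = 5.658 ft³/s
w_6 = (7.99 − 5.66)/2 = 1.165 ft; q_6 = 1.38 × 0.72 × 1.165 = 1.158 ft³/s
Q = Σ qᵢ = 23.29 ft³/s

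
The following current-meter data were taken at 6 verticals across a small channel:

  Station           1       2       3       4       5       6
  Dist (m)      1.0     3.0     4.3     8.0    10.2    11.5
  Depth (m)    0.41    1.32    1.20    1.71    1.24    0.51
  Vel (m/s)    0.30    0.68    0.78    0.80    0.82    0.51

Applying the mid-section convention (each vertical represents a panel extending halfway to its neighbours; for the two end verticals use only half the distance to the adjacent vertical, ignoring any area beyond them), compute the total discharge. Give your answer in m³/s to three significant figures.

w_1 = (3.0 − 1.0)/2 = 1 m; q_1 = 0.30 × 0.41 × 1 = 0.1230 m³/s
w_2 = (4.3 − 1.0)/2 = 1.65 m; q_2 = 0.68 × 1.32 × 1.65 = 1.481 m³/s
w_3 = (8.0 − 3.0)/2 = 2.5 m; q_3 = 0.78 × 1.20 × 2.5 = 2.340 m³/s
w_4 = (10.2 − 4.3)/2 = 2.95 m; q_4 = 0.80 × 1.71 × 2.95 = 4.036 m³/s
w_5 = (11.5 − 8.0)/2 = 1.75 m; q_5 = 0.82 × 1.24 × 1.75 = 1.779 m³/s
w_6 = (11.5 − 10.2)/2 = 0.65 m; q_6 = 0.51 × 0.51 × 0.65 = 0.1691 m³/s
Q = Σ qᵢ = 9.928 m³/s

9.93 m³/s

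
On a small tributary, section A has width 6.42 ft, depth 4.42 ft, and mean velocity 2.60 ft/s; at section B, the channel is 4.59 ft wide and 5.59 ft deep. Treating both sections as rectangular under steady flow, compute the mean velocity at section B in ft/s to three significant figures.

2.88 ft/s

Q = A₁V₁ = (6.42×4.42) × 2.60 = 73.78 ft³/s
A₂ = 4.59 × 5.59 = 25.66 ft²
V₂ = Q/A₂ = 73.78/25.66 = 2.875 ft/s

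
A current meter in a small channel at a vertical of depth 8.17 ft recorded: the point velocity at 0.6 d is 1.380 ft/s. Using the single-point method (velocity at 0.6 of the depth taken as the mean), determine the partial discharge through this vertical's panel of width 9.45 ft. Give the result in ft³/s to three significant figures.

v̄ = v₀.₆ = 1.380 ft/s
q = v̄ × d × w = 1.380 × 8.17 × 9.45 = 106.5 ft³/s

107 ft³/s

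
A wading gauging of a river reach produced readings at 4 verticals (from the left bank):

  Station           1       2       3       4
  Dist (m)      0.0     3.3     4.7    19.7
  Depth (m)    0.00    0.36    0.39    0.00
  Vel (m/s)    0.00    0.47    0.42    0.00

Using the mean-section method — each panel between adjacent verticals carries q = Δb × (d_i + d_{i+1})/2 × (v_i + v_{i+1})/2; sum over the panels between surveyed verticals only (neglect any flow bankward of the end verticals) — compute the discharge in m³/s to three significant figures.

Panel 1-2: Δb = 3.3 m, d̄ = (0.00+0.36)/2 = 0.18, v̄ = (0.00+0.47)/2 = 0.235 → q = 3.3×0.18×0.235 = 0.1396 m³/s
Panel 2-3: Δb = 1.4 m, d̄ = (0.36+0.39)/2 = 0.375, v̄ = (0.47+0.42)/2 = 0.445 → q = 1.4×0.375×0.445 = 0.2336 m³/s
Panel 3-4: Δb = 15 m, d̄ = (0.39+0.00)/2 = 0.195, v̄ = (0.42+0.00)/2 = 0.21 → q = 15×0.195×0.21 = 0.6143 m³/s
Q = Σ q = 0.9875 m³/s

0.987 m³/s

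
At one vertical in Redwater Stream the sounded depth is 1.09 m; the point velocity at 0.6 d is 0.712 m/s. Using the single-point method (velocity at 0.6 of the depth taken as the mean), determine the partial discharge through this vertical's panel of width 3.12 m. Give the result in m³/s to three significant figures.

2.42 m³/s

v̄ = v₀.₆ = 0.712 m/s
q = v̄ × d × w = 0.7120 × 1.09 × 3.12 = 2.421 m³/s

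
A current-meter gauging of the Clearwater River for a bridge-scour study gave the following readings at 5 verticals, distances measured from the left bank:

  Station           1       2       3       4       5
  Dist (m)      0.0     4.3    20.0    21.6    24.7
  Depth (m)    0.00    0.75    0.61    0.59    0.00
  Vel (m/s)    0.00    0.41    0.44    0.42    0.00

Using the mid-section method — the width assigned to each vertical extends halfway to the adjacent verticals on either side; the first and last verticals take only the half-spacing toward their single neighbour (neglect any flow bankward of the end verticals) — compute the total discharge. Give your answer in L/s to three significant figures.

w_2 = (20.0 − 0.0)/2 = 10 m; q_2 = 0.41 × 0.75 × 10 = 3.075 m³/s
w_3 = (21.6 − 4.3)/2 = 8.65 m; q_3 = 0.44 × 0.61 × 8.65 = 2.322 m³/s
w_4 = (24.7 − 20.0)/2 = 2.35 m; q_4 = 0.42 × 0.59 × 2.35 = 0.5823 m³/s
Stations 1, 5 contribute zero (depth or velocity is 0).
Q = Σ qᵢ = 5.979 m³/s
= 5.979 × 1000 = 5979 L/s

5980 L/s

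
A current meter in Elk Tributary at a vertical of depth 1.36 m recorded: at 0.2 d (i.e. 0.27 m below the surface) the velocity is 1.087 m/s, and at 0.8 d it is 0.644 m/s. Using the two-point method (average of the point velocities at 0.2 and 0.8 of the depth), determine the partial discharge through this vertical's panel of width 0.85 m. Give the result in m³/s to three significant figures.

1.00 m³/s

v̄ = (1.087 + 0.644) / 2 = 0.8655 m/s
q = v̄ × d × w = 0.8655 × 1.36 × 0.85 = 1.001 m³/s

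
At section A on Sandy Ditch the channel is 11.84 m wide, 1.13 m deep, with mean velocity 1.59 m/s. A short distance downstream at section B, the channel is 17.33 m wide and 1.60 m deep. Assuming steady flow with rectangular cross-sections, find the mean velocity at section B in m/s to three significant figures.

0.767 m/s

Q = A₁V₁ = (11.84×1.13) × 1.59 = 21.27 m³/s
A₂ = 17.33 × 1.60 = 27.73 m²
V₂ = Q/A₂ = 21.27/27.73 = 0.7672 m/s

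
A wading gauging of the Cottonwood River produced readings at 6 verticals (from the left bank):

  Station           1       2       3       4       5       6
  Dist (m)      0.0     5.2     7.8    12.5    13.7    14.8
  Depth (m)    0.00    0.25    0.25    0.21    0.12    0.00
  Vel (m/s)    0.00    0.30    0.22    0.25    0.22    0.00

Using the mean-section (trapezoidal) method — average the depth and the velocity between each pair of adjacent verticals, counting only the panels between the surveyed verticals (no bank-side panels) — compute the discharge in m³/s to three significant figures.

Panel 1-2: Δb = 5.2 m, d̄ = (0.00+0.25)/2 = 0.125, v̄ = (0.00+0.30)/2 = 0.15 → q = 5.2×0.125×0.15 = 0.09750 m³/s
Panel 2-3: Δb = 2.6 m, d̄ = (0.25+0.25)/2 = 0.25, v̄ = (0.30+0.22)/2 = 0.26 → q = 2.6×0.25×0.26 = 0.1690 m³/s
Panel 3-4: Δb = 4.7 m, d̄ = (0.25+0.21)/2 = 0.23, v̄ = (0.22+0.25)/2 = 0.235 → q = 4.7×0.23×0.235 = 0.2540 m³/s
Panel 4-5: Δb = 1.2 m, d̄ = (0.21+0.12)/2 = 0.165, v̄ = (0.25+0.22)/2 = 0.235 → q = 1.2×0.165×0.235 = 0.04653 m³/s
Panel 5-6: Δb = 1.1 m, d̄ = (0.12+0.00)/2 = 0.06, v̄ = (0.22+0.00)/2 = 0.11 → q = 1.1×0.06×0.11 = 0.007260 m³/s
Q = Σ q = 0.5743 m³/s

0.574 m³/s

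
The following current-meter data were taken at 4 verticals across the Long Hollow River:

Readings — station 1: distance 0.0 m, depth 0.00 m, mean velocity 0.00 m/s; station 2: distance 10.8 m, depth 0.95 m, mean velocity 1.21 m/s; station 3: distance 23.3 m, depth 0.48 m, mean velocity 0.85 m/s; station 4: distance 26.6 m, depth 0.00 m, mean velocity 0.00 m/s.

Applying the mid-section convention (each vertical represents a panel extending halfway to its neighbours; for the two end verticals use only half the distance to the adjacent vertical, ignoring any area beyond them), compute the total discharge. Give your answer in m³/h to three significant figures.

w_2 = (23.3 − 0.0)/2 = 11.65 m; q_2 = 1.21 × 0.95 × 11.65 = 13.39 m³/s
w_3 = (26.6 − 10.8)/2 = 7.9 m; q_3 = 0.85 × 0.48 × 7.9 = 3.223 m³/s
Stations 1, 4 contribute zero (depth or velocity is 0).
Q = Σ qᵢ = 16.61 m³/s
= 16.61 × 3600 = 59810 m³/h

59800 m³/h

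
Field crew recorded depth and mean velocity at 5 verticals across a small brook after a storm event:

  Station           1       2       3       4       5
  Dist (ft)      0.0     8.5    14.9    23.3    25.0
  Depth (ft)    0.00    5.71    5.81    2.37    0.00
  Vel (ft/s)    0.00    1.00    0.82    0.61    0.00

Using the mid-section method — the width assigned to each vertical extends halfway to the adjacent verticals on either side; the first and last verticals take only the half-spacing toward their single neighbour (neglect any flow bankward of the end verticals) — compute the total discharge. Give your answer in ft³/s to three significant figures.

w_2 = (14.9 − 0.0)/2 = 7.45 ft; q_2 = 1.00 × 5.71 × 7.45 = 42.54 ft³/s
w_3 = (23.3 − 8.5)/2 = 7.4 ft; q_3 = 0.82 × 5.81 × 7.4 = 35.26 ft³/s
w_4 = (25.0 − 14.9)/2 = 5.05 ft; q_4 = 0.61 × 2.37 × 5.05 = 7.301 ft³/s
Stations 1, 5 contribute zero (depth or velocity is 0).
Q = Σ qᵢ = 85.10 ft³/s

85.1 ft³/s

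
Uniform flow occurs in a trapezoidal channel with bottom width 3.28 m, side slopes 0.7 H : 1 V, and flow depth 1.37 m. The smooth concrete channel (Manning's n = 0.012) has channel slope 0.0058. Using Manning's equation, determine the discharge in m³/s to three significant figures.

A = (b + z·y)·y = (3.28 + 0.7×1.37)×1.37 = 5.807 m²
P = b + 2y√(1+z²) = 3.28 + 2×1.37×√(1+0.7²) = 6.625 m
R = A/P = 5.807/6.625 = 0.8766 m
Q = (1/n)·A·R^(2/3)·S^(1/2) = (1/0.012) × 5.807 × 0.8766^(2/3) × 0.0058^(1/2) = 33.76 m³/s

33.8 m³/s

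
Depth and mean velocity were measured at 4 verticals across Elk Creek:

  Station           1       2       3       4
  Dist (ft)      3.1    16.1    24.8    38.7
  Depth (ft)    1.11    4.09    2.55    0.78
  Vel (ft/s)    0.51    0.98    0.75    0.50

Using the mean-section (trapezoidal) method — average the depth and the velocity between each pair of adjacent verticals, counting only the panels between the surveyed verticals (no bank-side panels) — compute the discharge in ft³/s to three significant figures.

64.6 ft³/s

Panel 1-2: Δb = 13 ft, d̄ = (1.11+4.09)/2 = 2.6, v̄ = (0.51+0.98)/2 = 0.745 → q = 13×2.6×0.745 = 25.18 ft³/s
Panel 2-3: Δb = 8.7 ft, d̄ = (4.09+2.55)/2 = 3.32, v̄ = (0.98+0.75)/2 = 0.865 → q = 8.7×3.32×0.865 = 24.98 ft³/s
Panel 3-4: Δb = 13.9 ft, d̄ = (2.55+0.78)/2 = 1.665, v̄ = (0.75+0.50)/2 = 0.625 → q = 13.9×1.665×0.625 = 14.46 ft³/s
Q = Σ q = 64.63 ft³/s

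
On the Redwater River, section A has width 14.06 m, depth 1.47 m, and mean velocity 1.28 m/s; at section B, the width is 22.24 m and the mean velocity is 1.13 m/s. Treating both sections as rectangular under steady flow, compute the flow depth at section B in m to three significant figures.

Q = A₁V₁ = (14.06×1.47) × 1.28 = 26.46 m³/s
d₂ = Q/(b₂ V₂) = 26.46/(22.24×1.13) = 1.053 m

1.05 m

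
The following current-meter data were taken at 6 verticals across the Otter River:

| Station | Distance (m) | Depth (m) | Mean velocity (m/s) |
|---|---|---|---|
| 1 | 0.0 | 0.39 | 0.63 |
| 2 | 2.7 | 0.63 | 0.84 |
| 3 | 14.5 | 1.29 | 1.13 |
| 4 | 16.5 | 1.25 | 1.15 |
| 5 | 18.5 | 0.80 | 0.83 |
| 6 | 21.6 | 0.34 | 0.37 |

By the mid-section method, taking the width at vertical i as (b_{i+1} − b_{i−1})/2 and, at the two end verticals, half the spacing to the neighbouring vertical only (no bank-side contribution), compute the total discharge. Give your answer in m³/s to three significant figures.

w_1 = (2.7 − 0.0)/2 = 1.35 m; q_1 = 0.63 × 0.39 × 1.35 = 0.3317 m³/s
w_2 = (14.5 − 0.0)/2 = 7.25 m; q_2 = 0.84 × 0.63 × 7.25 = 3.837 m³/s
w_3 = (16.5 − 2.7)/2 = 6.9 m; q_3 = 1.13 × 1.29 × 6.9 = 10.06 m³/s
w_4 = (18.5 − 14.5)/2 = 2 m; q_4 = 1.15 × 1.25 × 2 = 2.875 m³/s
w_5 = (21.6 − 16.5)/2 = 2.55 m; q_5 = 0.83 × 0.80 × 2.55 = 1.693 m³/s
w_6 = (21.6 − 18.5)/2 = 1.55 m; q_6 = 0.37 × 0.34 × 1.55 = 0.1950 m³/s
Q = Σ qᵢ = 18.99 m³/s

19.0 m³/s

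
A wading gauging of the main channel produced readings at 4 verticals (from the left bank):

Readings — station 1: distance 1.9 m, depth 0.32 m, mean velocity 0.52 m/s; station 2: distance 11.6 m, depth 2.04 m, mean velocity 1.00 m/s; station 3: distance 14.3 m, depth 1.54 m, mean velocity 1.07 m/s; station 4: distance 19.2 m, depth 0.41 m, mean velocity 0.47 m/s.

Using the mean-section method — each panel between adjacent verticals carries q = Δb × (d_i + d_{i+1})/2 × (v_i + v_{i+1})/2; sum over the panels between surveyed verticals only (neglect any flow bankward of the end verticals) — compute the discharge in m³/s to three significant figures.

Panel 1-2: Δb = 9.7 m, d̄ = (0.32+2.04)/2 = 1.18, v̄ = (0.52+1.00)/2 = 0.76 → q = 9.7×1.18×0.76 = 8.699 m³/s
Panel 2-3: Δb = 2.7 m, d̄ = (2.04+1.54)/2 = 1.79, v̄ = (1.00+1.07)/2 = 1.035 → q = 2.7×1.79×1.035 = 5.002 m³/s
Panel 3-4: Δb = 4.9 m, d̄ = (1.54+0.41)/2 = 0.975, v̄ = (1.07+0.47)/2 = 0.77 → q = 4.9×0.975×0.77 = 3.679 m³/s
Q = Σ q = 17.38 m³/s

17.4 m³/s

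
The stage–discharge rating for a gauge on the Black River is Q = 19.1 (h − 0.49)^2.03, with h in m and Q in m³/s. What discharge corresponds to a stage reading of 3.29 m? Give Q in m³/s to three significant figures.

Q = 19.1 × (3.29 − 0.49)^2.03 = 19.1 × 2.8^2.03 = 154.4 m³/s

154 m³/s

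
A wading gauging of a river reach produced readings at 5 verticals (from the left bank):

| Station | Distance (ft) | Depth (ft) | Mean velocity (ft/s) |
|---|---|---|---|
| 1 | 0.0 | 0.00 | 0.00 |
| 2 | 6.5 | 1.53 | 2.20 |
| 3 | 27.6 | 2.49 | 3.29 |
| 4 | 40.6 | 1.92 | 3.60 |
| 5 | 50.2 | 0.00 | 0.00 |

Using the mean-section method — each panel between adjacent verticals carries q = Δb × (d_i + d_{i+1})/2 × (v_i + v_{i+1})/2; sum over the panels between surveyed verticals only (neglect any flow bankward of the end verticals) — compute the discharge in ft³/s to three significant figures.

237 ft³/s

Panel 1-2: Δb = 6.5 ft, d̄ = (0.00+1.53)/2 = 0.765, v̄ = (0.00+2.20)/2 = 1.1 → q = 6.5×0.765×1.1 = 5.470 ft³/s
Panel 2-3: Δb = 21.1 ft, d̄ = (1.53+2.49)/2 = 2.01, v̄ = (2.20+3.29)/2 = 2.745 → q = 21.1×2.01×2.745 = 116.4 ft³/s
Panel 3-4: Δb = 13 ft, d̄ = (2.49+1.92)/2 = 2.205, v̄ = (3.29+3.60)/2 = 3.445 → q = 13×2.205×3.445 = 98.75 ft³/s
Panel 4-5: Δb = 9.6 ft, d̄ = (1.92+0.00)/2 = 0.96, v̄ = (3.60+0.00)/2 = 1.8 → q = 9.6×0.96×1.8 = 16.59 ft³/s
Q = Σ q = 237.2 ft³/s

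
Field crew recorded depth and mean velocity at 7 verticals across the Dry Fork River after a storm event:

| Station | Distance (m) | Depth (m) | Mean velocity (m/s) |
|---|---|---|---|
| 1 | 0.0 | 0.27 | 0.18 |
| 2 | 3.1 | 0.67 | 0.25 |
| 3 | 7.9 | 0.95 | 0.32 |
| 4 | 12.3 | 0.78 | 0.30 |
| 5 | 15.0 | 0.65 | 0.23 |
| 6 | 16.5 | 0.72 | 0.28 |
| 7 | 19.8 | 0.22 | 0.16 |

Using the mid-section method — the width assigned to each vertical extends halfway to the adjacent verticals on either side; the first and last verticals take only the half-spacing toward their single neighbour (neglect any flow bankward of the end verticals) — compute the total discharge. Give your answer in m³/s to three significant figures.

3.82 m³/s

w_1 = (3.1 − 0.0)/2 = 1.55 m; q_1 = 0.18 × 0.27 × 1.55 = 0.07533 m³/s
w_2 = (7.9 − 0.0)/2 = 3.95 m; q_2 = 0.25 × 0.67 × 3.95 = 0.6616 m³/s
w_3 = (12.3 − 3.1)/2 = 4.6 m; q_3 = 0.32 × 0.95 × 4.6 = 1.398 m³/s
w_4 = (15.0 − 7.9)/2 = 3.55 m; q_4 = 0.30 × 0.78 × 3.55 = 0.8307 m³/s
w_5 = (16.5 − 12.3)/2 = 2.1 m; q_5 = 0.23 × 0.65 × 2.1 = 0.3140 m³/s
w_6 = (19.8 − 15.0)/2 = 2.4 m; q_6 = 0.28 × 0.72 × 2.4 = 0.4838 m³/s
w_7 = (19.8 − 16.5)/2 = 1.65 m; q_7 = 0.16 × 0.22 × 1.65 = 0.05808 m³/s
Q = Σ qᵢ = 3.822 m³/s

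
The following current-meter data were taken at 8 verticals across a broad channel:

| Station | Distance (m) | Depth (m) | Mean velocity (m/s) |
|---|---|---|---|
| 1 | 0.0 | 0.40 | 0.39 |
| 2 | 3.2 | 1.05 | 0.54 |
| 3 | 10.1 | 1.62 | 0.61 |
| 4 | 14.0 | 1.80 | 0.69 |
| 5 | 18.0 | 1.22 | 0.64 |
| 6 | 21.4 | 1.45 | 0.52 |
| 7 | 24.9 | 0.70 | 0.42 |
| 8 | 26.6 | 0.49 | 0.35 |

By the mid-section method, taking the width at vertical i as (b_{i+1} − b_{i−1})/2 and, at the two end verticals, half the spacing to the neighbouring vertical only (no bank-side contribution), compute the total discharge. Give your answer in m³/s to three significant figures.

w_1 = (3.2 − 0.0)/2 = 1.6 m; q_1 = 0.39 × 0.40 × 1.6 = 0.2496 m³/s
w_2 = (10.1 − 0.0)/2 = 5.05 m; q_2 = 0.54 × 1.05 × 5.05 = 2.863 m³/s
w_3 = (14.0 − 3.2)/2 = 5.4 m; q_3 = 0.61 × 1.62 × 5.4 = 5.336 m³/s
w_4 = (18.0 − 10.1)/2 = 3.95 m; q_4 = 0.69 × 1.80 × 3.95 = 4.906 m³/s
w_5 = (21.4 − 14.0)/2 = 3.7 m; q_5 = 0.64 × 1.22 × 3.7 = 2.889 m³/s
w_6 = (24.9 − 18.0)/2 = 3.45 m; q_6 = 0.52 × 1.45 × 3.45 = 2.601 m³/s
w_7 = (26.6 − 21.4)/2 = 2.6 m; q_7 = 0.42 × 0.70 × 2.6 = 0.7644 m³/s
w_8 = (26.6 − 24.9)/2 = 0.85 m; q_8 = 0.35 × 0.49 × 0.85 = 0.1458 m³/s
Q = Σ qᵢ = 19.76 m³/s

19.8 m³/s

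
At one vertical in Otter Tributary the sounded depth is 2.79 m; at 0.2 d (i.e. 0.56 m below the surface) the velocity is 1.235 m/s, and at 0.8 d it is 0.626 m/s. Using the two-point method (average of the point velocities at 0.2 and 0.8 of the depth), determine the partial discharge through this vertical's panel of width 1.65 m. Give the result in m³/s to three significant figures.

v̄ = (1.235 + 0.626) / 2 = 0.9305 m/s
q = v̄ × d × w = 0.9305 × 2.79 × 1.65 = 4.284 m³/s

4.28 m³/s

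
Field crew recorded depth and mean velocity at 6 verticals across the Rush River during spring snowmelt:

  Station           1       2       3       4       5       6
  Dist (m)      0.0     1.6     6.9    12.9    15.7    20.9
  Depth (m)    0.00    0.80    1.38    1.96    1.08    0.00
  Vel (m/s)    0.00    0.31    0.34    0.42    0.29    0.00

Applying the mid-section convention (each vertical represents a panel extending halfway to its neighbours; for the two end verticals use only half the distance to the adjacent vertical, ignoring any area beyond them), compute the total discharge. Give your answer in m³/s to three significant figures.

8.38 m³/s

w_2 = (6.9 − 0.0)/2 = 3.45 m; q_2 = 0.31 × 0.80 × 3.45 = 0.8556 m³/s
w_3 = (12.9 − 1.6)/2 = 5.65 m; q_3 = 0.34 × 1.38 × 5.65 = 2.651 m³/s
w_4 = (15.7 − 6.9)/2 = 4.4 m; q_4 = 0.42 × 1.96 × 4.4 = 3.622 m³/s
w_5 = (20.9 − 12.9)/2 = 4 m; q_5 = 0.29 × 1.08 × 4 = 1.253 m³/s
Stations 1, 6 contribute zero (depth or velocity is 0).
Q = Σ qᵢ = 8.381 m³/s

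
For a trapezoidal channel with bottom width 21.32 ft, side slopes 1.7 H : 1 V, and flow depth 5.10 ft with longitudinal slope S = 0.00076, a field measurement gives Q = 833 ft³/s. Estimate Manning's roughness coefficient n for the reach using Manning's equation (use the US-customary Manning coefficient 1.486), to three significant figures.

0.0180

A = (b + z·y)·y = (21.32 + 1.7×5.10)×5.10 = 152.9 ft²
P = b + 2y√(1+z²) = 21.32 + 2×5.10×√(1+1.7²) = 41.44 ft
R = A/P = 152.9/41.44 = 3.691 ft
n = (1.486/Q)·A·R^(2/3)·S^(1/2) = (1.486/833) × 152.9 × 2.388 × 0.02757 = 0.01797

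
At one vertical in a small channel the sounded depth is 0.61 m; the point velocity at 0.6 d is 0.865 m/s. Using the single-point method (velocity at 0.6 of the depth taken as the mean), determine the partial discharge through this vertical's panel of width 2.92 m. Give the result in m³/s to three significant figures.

1.54 m³/s

v̄ = v₀.₆ = 0.865 m/s
q = v̄ × d × w = 0.8650 × 0.61 × 2.92 = 1.541 m³/s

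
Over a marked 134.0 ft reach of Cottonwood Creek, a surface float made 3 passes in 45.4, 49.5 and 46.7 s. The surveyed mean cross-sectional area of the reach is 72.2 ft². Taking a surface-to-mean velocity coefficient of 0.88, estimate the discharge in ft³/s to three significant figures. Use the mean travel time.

180 ft³/s

t̄ = (45.4 + 49.5 + 46.7) / 3 = 47.2 s
v_surface = L / t̄ = 134.0 / 47.2 = 2.839 ft/s
v_mean = 0.88 × 2.839 = 2.498 ft/s
Q = A × v_mean = 72.2 × 2.498 = 180.4 ft³/s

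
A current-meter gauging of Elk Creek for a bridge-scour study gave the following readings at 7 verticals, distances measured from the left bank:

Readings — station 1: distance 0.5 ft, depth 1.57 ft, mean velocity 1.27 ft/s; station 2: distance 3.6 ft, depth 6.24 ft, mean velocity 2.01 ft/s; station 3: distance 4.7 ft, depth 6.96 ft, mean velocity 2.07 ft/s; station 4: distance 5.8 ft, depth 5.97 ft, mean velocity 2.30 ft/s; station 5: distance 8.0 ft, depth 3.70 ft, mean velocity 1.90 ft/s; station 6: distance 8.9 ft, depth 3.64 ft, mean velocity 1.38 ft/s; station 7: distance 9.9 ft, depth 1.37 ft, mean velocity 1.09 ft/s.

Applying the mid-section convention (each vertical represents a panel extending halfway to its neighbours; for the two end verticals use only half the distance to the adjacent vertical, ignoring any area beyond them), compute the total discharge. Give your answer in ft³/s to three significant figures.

84.3 ft³/s

w_1 = (3.6 − 0.5)/2 = 1.55 ft; q_1 = 1.27 × 1.57 × 1.55 = 3.091 ft³/s
w_2 = (4.7 − 0.5)/2 = 2.1 ft; q_2 = 2.01 × 6.24 × 2.1 = 26.34 ft³/s
w_3 = (5.8 − 3.6)/2 = 1.1 ft; q_3 = 2.07 × 6.96 × 1.1 = 15.85 ft³/s
w_4 = (8.0 − 4.7)/2 = 1.65 ft; q_4 = 2.30 × 5.97 × 1.65 = 22.66 ft³/s
w_5 = (8.9 − 5.8)/2 = 1.55 ft; q_5 = 1.90 × 3.70 × 1.55 = 10.90 ft³/s
w_6 = (9.9 − 8.0)/2 = 0.95 ft; q_6 = 1.38 × 3.64 × 0.95 = 4.772 ft³/s
w_7 = (9.9 − 8.9)/2 = 0.5 ft; q_7 = 1.09 × 1.37 × 0.5 = 0.7467 ft³/s
Q = Σ qᵢ = 84.35 ft³/s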